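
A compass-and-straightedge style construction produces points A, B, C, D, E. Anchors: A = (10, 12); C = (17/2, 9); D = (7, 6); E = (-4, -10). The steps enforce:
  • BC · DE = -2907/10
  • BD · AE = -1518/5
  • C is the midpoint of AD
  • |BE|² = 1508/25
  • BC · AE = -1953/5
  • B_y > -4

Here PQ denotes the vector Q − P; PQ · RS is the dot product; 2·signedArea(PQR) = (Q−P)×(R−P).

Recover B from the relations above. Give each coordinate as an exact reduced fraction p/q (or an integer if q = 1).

1. B_x = 2/5  [BC · AE = -1953/5 ∩ BC · DE = -2907/10]
2. B_y = -18/5  [BC · AE = -1953/5 ∩ BC · DE = -2907/10]
   → B = (2/5, -18/5)

B = (2/5, -18/5)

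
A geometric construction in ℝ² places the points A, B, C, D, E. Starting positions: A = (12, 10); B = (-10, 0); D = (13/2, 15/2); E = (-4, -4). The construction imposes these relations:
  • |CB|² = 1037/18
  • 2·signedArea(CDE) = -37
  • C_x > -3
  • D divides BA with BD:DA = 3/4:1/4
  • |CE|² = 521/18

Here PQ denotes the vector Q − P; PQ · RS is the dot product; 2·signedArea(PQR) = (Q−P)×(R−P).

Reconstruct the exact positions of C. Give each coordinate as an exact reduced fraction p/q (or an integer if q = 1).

C = (-5/2, 7/6)

1. C_x = -5/2  [line 23/2·x + -21/2·y + 41 = 0 ∩ |CE|² = 521/18]
2. C_y = 7/6  [line 23/2·x + -21/2·y + 41 = 0 ∩ |CE|² = 521/18]
   → C = (-5/2, 7/6)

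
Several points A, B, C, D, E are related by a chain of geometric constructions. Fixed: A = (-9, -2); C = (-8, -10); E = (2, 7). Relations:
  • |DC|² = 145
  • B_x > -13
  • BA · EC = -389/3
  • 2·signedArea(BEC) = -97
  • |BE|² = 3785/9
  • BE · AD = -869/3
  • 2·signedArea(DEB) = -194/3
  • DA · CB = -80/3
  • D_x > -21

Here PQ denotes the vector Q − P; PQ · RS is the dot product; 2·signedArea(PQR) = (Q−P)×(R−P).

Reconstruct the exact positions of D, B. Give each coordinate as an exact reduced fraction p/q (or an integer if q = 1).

1. B_x = -37/3  [BA · EC = -389/3 ∩ 2·signedArea(BEC) = -97]
2. B_y = -23/3  [BA · EC = -389/3 ∩ 2·signedArea(BEC) = -97]
   → B = (-37/3, -23/3)
3. D_x = -20  [2·signedArea(DEB) = -194/3 ∩ BE · AD = -869/3]
4. D_y = -11  [2·signedArea(DEB) = -194/3 ∩ BE · AD = -869/3]
   → D = (-20, -11)

B = (-37/3, -23/3)
D = (-20, -11)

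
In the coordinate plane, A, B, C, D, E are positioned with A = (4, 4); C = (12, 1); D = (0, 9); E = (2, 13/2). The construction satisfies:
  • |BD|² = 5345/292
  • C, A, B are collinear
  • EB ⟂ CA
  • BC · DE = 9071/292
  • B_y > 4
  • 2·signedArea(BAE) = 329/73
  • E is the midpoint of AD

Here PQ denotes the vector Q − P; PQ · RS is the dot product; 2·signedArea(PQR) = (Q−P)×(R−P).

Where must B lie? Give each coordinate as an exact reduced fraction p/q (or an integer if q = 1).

B = (104/73, 725/146)

1. B_x = 104/73  [C, A, B are collinear ∩ EB ⟂ CA]
2. B_y = 725/146  [C, A, B are collinear ∩ EB ⟂ CA]
   → B = (104/73, 725/146)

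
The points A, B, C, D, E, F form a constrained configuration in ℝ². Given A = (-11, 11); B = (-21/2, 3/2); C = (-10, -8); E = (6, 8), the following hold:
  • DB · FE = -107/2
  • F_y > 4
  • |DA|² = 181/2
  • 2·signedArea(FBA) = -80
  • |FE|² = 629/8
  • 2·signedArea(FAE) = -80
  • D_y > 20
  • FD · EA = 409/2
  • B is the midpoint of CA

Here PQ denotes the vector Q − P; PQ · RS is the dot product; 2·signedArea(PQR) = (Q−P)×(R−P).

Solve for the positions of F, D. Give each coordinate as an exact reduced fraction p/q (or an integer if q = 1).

1. F_x = -9/4  [2·signedArea(FAE) = -80 ∩ 2·signedArea(FBA) = -80]
2. F_y = 19/4  [2·signedArea(FAE) = -80 ∩ 2·signedArea(FBA) = -80]
   → F = (-9/4, 19/4)
3. D_x = -23/2  [DB · FE = -107/2 ∩ FD · EA = 409/2]
4. D_y = 41/2  [DB · FE = -107/2 ∩ FD · EA = 409/2]
   → D = (-23/2, 41/2)

D = (-23/2, 41/2)
F = (-9/4, 19/4)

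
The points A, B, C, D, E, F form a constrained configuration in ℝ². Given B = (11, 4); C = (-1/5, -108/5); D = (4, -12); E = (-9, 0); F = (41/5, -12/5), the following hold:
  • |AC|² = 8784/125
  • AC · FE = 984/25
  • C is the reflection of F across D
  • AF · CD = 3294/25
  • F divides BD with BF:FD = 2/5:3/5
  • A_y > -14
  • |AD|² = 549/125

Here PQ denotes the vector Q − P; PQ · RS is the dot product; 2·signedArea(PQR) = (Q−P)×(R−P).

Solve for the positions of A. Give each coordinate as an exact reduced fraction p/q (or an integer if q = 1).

1. A_x = 79/25  [AC · FE = 984/25 ∩ AF · CD = 3294/25]
2. A_y = -348/25  [AC · FE = 984/25 ∩ AF · CD = 3294/25]
   → A = (79/25, -348/25)

A = (79/25, -348/25)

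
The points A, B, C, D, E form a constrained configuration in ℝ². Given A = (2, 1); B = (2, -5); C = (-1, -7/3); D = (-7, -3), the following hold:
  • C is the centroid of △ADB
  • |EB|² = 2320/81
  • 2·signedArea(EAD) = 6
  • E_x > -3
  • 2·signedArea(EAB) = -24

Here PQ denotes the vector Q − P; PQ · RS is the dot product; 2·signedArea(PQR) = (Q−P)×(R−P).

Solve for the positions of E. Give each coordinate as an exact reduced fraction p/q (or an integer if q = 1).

E = (-2, -13/9)

1. E_x = -2  [2·signedArea(EAB) = -24 ∩ 2·signedArea(EAD) = 6]
2. E_y = -13/9  [2·signedArea(EAB) = -24 ∩ 2·signedArea(EAD) = 6]
   → E = (-2, -13/9)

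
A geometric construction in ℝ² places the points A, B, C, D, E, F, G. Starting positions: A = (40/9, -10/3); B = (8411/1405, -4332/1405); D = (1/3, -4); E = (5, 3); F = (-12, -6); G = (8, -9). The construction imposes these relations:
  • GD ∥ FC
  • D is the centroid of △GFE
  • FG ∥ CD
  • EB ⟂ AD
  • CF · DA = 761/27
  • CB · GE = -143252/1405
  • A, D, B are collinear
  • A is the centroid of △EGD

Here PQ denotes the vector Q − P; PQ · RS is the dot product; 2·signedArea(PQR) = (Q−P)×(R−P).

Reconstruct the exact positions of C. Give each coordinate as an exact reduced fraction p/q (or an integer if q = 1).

1. C_x = -59/3  [FG ∥ CD ∩ GD ∥ FC]
2. C_y = -1  [FG ∥ CD ∩ GD ∥ FC]
   → C = (-59/3, -1)

C = (-59/3, -1)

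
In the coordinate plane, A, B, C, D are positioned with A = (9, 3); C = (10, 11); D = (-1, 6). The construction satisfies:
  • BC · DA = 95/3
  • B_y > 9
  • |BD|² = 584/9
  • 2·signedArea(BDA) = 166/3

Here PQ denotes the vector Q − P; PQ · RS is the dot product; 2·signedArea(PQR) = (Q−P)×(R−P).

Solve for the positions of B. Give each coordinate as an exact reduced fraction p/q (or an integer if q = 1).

B = (19/3, 28/3)

1. B_x = 19/3  [BC · DA = 95/3 ∩ 2·signedArea(BDA) = 166/3]
2. B_y = 28/3  [BC · DA = 95/3 ∩ 2·signedArea(BDA) = 166/3]
   → B = (19/3, 28/3)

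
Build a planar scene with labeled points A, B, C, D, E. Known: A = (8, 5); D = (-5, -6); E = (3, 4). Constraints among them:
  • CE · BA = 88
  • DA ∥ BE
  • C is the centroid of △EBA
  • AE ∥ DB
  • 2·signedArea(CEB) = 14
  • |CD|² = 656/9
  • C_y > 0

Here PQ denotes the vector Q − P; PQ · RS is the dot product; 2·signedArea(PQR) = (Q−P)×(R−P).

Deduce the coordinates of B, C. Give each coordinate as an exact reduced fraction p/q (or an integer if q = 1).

1. B_x = -10  [DA ∥ BE ∩ AE ∥ DB]
2. B_y = -7  [DA ∥ BE ∩ AE ∥ DB]
   → B = (-10, -7)
3. C_x = 1/3  [C is the centroid of △EBA]
4. C_y = 2/3  [C is the centroid of △EBA]
   → C = (1/3, 2/3)

B = (-10, -7)
C = (1/3, 2/3)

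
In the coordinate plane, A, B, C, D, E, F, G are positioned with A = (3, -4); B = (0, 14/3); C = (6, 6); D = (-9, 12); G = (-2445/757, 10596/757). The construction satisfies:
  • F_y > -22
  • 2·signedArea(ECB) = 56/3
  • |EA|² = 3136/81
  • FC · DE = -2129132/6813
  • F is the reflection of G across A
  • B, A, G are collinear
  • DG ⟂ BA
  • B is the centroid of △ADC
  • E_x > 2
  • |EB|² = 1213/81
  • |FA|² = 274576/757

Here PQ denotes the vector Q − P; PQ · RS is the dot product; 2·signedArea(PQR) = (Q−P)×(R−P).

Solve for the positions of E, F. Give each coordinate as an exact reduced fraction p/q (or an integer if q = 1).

1. E_x = 3  [line 4/3·x + -6·y + 28/3 = 0 ∩ |EB|² = 1213/81]
2. E_y = 20/9  [line 4/3·x + -6·y + 28/3 = 0 ∩ |EB|² = 1213/81]
   → E = (3, 20/9)
3. F_x = 6987/757  [F is the reflection of G across A]
4. F_y = -16652/757  [F is the reflection of G across A]
   → F = (6987/757, -16652/757)

E = (3, 20/9)
F = (6987/757, -16652/757)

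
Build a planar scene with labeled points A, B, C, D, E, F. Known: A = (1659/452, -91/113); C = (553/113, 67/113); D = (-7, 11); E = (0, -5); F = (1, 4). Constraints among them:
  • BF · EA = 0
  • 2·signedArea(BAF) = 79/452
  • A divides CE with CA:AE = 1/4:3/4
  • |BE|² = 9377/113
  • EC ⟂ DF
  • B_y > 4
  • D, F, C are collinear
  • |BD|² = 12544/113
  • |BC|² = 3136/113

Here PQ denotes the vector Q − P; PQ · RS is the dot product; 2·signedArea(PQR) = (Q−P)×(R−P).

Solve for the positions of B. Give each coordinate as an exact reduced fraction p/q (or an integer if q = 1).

B = (105/113, 459/113)

1. B_x = 105/113  [BF · EA = 0 ∩ 2·signedArea(BAF) = 79/452]
2. B_y = 459/113  [BF · EA = 0 ∩ 2·signedArea(BAF) = 79/452]
   → B = (105/113, 459/113)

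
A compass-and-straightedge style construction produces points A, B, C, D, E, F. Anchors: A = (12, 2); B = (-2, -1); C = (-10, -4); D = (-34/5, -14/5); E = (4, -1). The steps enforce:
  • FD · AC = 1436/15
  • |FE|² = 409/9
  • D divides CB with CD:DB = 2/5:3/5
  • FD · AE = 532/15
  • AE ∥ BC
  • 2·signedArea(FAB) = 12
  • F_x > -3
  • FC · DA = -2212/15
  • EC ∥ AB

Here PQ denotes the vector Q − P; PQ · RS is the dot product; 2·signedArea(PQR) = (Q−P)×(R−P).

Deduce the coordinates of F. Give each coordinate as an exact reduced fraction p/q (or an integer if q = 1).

1. F_x = -8/3  [2·signedArea(FAB) = 12 ∩ FD · AC = 1436/15]
2. F_y = -2  [2·signedArea(FAB) = 12 ∩ FD · AC = 1436/15]
   → F = (-8/3, -2)

F = (-8/3, -2)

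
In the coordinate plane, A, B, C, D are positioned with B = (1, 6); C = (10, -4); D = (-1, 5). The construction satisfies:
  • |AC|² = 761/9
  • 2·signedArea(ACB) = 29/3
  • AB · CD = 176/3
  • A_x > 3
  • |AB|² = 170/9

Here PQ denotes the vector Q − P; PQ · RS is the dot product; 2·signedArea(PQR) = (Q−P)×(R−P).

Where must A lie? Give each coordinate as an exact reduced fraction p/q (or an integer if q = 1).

A = (10/3, 7/3)

1. A_x = 10/3  [AB · CD = 176/3 ∩ 2·signedArea(ACB) = 29/3]
2. A_y = 7/3  [AB · CD = 176/3 ∩ 2·signedArea(ACB) = 29/3]
   → A = (10/3, 7/3)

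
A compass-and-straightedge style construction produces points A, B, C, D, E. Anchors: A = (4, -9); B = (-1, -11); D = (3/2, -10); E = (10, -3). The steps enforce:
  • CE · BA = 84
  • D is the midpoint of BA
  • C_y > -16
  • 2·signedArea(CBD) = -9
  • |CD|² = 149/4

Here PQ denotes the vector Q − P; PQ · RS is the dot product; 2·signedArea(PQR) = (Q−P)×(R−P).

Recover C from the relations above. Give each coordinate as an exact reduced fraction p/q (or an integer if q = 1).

C = (-2, -15)

1. C_x = -2  [CE · BA = 84 ∩ 2·signedArea(CBD) = -9]
2. C_y = -15  [CE · BA = 84 ∩ 2·signedArea(CBD) = -9]
   → C = (-2, -15)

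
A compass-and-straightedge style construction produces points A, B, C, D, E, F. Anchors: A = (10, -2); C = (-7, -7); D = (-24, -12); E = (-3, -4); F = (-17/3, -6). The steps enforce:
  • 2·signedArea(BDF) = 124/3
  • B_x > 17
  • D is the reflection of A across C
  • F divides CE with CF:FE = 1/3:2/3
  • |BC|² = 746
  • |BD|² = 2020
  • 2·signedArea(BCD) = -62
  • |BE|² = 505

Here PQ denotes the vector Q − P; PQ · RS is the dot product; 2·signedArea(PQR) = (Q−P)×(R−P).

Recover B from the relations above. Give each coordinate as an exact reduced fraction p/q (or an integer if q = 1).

1. B_x = 18  [2·signedArea(BDF) = 124/3 ∩ 2·signedArea(BCD) = -62]
2. B_y = 4  [2·signedArea(BDF) = 124/3 ∩ 2·signedArea(BCD) = -62]
   → B = (18, 4)

B = (18, 4)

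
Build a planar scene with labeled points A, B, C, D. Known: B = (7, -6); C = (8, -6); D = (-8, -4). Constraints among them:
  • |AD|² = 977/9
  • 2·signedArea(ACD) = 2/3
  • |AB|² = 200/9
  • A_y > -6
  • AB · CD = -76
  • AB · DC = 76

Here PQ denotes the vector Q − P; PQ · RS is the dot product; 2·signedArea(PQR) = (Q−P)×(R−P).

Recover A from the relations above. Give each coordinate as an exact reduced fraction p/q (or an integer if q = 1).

A = (7/3, -16/3)

1. A_x = 7/3  [AB · CD = -76 ∩ 2·signedArea(ACD) = 2/3]
2. A_y = -16/3  [AB · CD = -76 ∩ 2·signedArea(ACD) = 2/3]
   → A = (7/3, -16/3)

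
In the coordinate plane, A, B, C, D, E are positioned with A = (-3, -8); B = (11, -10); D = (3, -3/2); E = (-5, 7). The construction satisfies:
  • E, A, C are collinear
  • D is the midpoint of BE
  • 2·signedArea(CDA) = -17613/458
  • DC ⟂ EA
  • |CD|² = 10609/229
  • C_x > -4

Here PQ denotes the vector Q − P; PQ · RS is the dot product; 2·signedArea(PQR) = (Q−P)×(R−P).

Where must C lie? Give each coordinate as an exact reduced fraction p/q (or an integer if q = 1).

1. C_x = -858/229  [E, A, C are collinear ∩ DC ⟂ EA]
2. C_y = -1099/458  [E, A, C are collinear ∩ DC ⟂ EA]
   → C = (-858/229, -1099/458)

C = (-858/229, -1099/458)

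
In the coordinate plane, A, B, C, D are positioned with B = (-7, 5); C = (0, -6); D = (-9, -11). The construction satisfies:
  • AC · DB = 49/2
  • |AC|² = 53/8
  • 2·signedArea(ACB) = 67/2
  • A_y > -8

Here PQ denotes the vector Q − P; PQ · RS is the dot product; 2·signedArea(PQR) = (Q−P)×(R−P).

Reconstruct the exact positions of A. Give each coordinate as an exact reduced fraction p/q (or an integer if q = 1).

A = (-9/4, -29/4)

1. A_x = -9/4  [AC · DB = 49/2 ∩ 2·signedArea(ACB) = 67/2]
2. A_y = -29/4  [AC · DB = 49/2 ∩ 2·signedArea(ACB) = 67/2]
   → A = (-9/4, -29/4)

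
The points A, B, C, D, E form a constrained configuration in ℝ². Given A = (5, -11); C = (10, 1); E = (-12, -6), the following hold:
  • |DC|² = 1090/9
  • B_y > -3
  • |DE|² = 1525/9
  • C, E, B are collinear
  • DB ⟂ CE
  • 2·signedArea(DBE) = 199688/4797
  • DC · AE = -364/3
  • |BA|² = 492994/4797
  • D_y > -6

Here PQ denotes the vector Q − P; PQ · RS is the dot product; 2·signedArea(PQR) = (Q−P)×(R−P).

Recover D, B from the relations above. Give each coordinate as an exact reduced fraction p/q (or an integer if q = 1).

1. D_x = 1  [line 17·x + -5·y + -131/3 = 0 ∩ |DE|² = 1525/9]
2. D_y = -16/3  [line 17·x + -5·y + -131/3 = 0 ∩ |DE|² = 1525/9]
   → D = (1, -16/3)
3. B_x = -4/1599  [C, E, B are collinear ∩ DB ⟂ CE]
4. B_y = -3490/1599  [C, E, B are collinear ∩ DB ⟂ CE]
   → B = (-4/1599, -3490/1599)

B = (-4/1599, -3490/1599)
D = (1, -16/3)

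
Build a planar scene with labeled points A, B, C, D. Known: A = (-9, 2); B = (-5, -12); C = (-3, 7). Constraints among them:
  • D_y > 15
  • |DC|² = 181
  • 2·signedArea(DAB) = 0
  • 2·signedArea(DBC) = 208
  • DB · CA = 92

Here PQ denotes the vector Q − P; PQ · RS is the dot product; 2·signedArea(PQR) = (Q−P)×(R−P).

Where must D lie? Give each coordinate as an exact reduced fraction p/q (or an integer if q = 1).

D = (-13, 16)

1. D_x = -13  [2·signedArea(DAB) = 0 ∩ DB · CA = 92]
2. D_y = 16  [2·signedArea(DAB) = 0 ∩ DB · CA = 92]
   → D = (-13, 16)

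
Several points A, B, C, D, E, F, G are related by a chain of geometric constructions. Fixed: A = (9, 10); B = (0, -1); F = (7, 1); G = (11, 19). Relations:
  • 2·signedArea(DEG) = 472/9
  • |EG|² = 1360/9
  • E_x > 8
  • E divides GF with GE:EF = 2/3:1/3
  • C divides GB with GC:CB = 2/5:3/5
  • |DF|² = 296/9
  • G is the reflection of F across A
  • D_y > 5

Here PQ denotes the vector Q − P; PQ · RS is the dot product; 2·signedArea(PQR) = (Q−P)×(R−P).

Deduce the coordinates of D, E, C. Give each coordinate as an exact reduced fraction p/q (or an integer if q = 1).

1. E_x = 25/3  [E divides GF with GE:EF = 2/3:1/3]
2. E_y = 7  [E divides GF with GE:EF = 2/3:1/3]
   → E = (25/3, 7)
3. C_x = 33/5  [C divides GB with GC:CB = 2/5:3/5]
4. C_y = 11  [C divides GB with GC:CB = 2/5:3/5]
   → C = (33/5, 11)
5. D_x = 11/3  [line -12·x + 8/3·y + 260/9 = 0 ∩ |DF|² = 296/9]
6. D_y = 17/3  [line -12·x + 8/3·y + 260/9 = 0 ∩ |DF|² = 296/9]
   → D = (11/3, 17/3)

C = (33/5, 11)
D = (11/3, 17/3)
E = (25/3, 7)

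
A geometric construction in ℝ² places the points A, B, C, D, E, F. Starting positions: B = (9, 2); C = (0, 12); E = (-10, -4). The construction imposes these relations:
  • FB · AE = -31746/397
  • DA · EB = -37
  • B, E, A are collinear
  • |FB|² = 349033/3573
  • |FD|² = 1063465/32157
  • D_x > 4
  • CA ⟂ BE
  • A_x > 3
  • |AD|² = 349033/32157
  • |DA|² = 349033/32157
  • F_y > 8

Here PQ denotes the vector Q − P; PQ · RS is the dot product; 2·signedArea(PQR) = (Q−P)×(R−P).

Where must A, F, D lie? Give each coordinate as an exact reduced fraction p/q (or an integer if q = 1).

A = (1464/397, 128/397)
D = (5525/1191, 12422/3573)
F = (488/397, 9656/1191)

1. A_x = 1464/397  [B, E, A are collinear ∩ CA ⟂ BE]
2. A_y = 128/397  [B, E, A are collinear ∩ CA ⟂ BE]
   → A = (1464/397, 128/397)
3. F_x = 488/397  [line 5434/397·x + 1716/397·y + -20592/397 = 0 ∩ |FB|² = 349033/3573]
4. F_y = 9656/1191  [line 5434/397·x + 1716/397·y + -20592/397 = 0 ∩ |FB|² = 349033/3573]
   → F = (488/397, 9656/1191)
5. D_x = 5525/1191  [line -19·x + -6·y + 109 = 0 ∩ |FD|² = 1063465/32157]
6. D_y = 12422/3573  [line -19·x + -6·y + 109 = 0 ∩ |FD|² = 1063465/32157]
   → D = (5525/1191, 12422/3573)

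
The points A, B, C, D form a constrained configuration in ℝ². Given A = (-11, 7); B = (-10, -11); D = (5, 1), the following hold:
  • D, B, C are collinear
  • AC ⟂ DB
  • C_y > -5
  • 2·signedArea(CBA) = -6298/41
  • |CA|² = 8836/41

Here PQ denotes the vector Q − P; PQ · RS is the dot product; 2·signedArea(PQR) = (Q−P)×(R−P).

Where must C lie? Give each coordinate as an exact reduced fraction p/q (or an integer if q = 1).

1. C_x = -75/41  [D, B, C are collinear ∩ AC ⟂ DB]
2. C_y = -183/41  [D, B, C are collinear ∩ AC ⟂ DB]
   → C = (-75/41, -183/41)

C = (-75/41, -183/41)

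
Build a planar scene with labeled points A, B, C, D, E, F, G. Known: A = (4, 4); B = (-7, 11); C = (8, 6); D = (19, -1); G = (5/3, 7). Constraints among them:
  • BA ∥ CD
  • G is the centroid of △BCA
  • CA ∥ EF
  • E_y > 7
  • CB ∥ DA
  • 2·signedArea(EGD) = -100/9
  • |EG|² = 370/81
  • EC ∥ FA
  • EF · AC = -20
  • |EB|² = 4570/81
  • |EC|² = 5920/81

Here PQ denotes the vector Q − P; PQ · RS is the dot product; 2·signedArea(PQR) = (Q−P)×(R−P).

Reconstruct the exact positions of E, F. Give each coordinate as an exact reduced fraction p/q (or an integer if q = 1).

1. E_x = -4/9  [line 8·x + 52/3·y + -1112/9 = 0 ∩ |EC|² = 5920/81]
2. E_y = 22/3  [line 8·x + 52/3·y + -1112/9 = 0 ∩ |EC|² = 5920/81]
   → E = (-4/9, 22/3)
3. F_x = -40/9  [EC ∥ FA ∩ CA ∥ EF]
4. F_y = 16/3  [EC ∥ FA ∩ CA ∥ EF]
   → F = (-40/9, 16/3)

E = (-4/9, 22/3)
F = (-40/9, 16/3)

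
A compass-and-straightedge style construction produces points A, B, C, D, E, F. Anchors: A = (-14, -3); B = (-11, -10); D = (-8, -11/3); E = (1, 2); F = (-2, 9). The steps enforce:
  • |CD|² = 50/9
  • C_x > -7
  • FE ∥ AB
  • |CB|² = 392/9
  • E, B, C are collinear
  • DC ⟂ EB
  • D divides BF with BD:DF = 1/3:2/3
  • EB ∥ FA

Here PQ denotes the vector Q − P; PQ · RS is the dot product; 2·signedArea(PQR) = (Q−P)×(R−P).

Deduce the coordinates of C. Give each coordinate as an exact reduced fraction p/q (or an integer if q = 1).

1. C_x = -19/3  [E, B, C are collinear ∩ DC ⟂ EB]
2. C_y = -16/3  [E, B, C are collinear ∩ DC ⟂ EB]
   → C = (-19/3, -16/3)

C = (-19/3, -16/3)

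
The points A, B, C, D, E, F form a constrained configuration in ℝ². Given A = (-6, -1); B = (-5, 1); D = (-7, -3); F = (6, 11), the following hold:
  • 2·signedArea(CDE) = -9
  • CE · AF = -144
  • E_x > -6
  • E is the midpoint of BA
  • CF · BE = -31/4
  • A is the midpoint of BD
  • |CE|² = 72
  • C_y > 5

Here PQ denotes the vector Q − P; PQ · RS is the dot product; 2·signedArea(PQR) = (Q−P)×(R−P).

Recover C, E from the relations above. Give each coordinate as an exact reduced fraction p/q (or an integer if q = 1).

1. E_x = -11/2  [E is the midpoint of BA]
2. E_y = 0  [E is the midpoint of BA]
   → E = (-11/2, 0)
3. C_x = 1/2  [2·signedArea(CDE) = -9 ∩ CF · BE = -31/4]
4. C_y = 6  [2·signedArea(CDE) = -9 ∩ CF · BE = -31/4]
   → C = (1/2, 6)

C = (1/2, 6)
E = (-11/2, 0)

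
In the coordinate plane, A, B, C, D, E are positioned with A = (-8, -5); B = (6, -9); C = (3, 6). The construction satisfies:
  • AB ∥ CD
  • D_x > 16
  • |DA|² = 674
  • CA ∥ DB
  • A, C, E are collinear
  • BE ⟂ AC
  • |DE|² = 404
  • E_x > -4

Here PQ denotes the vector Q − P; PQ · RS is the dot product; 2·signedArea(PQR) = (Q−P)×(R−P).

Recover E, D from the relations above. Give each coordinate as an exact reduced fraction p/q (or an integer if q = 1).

D = (17, 2)
E = (-3, 0)

1. E_x = -3  [A, C, E are collinear ∩ BE ⟂ AC]
2. E_y = 0  [A, C, E are collinear ∩ BE ⟂ AC]
   → E = (-3, 0)
3. D_x = 17  [CA ∥ DB ∩ AB ∥ CD]
4. D_y = 2  [CA ∥ DB ∩ AB ∥ CD]
   → D = (17, 2)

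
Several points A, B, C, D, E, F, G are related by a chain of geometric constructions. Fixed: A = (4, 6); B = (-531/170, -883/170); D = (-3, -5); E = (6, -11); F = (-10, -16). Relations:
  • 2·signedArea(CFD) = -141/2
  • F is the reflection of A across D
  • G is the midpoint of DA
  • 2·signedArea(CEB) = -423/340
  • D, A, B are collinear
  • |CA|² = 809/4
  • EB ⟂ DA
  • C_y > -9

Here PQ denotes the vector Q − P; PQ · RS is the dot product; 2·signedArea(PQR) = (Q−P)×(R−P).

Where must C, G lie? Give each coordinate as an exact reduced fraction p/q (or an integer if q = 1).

C = (3/2, -8)
G = (1/2, 1/2)

1. C_x = 3/2  [2·signedArea(CFD) = -141/2 ∩ 2·signedArea(CEB) = -423/340]
2. C_y = -8  [2·signedArea(CFD) = -141/2 ∩ 2·signedArea(CEB) = -423/340]
   → C = (3/2, -8)
3. G_x = 1/2  [G is the midpoint of DA]
4. G_y = 1/2  [G is the midpoint of DA]
   → G = (1/2, 1/2)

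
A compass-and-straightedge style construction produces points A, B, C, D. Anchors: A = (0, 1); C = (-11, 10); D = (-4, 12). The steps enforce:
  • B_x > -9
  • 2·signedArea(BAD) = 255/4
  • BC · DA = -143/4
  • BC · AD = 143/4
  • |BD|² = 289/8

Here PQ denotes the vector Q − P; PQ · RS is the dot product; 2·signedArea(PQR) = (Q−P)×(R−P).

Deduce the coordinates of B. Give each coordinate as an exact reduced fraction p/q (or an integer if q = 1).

1. B_x = -33/4  [2·signedArea(BAD) = 255/4 ∩ BC · AD = 143/4]
2. B_y = 31/4  [2·signedArea(BAD) = 255/4 ∩ BC · AD = 143/4]
   → B = (-33/4, 31/4)

B = (-33/4, 31/4)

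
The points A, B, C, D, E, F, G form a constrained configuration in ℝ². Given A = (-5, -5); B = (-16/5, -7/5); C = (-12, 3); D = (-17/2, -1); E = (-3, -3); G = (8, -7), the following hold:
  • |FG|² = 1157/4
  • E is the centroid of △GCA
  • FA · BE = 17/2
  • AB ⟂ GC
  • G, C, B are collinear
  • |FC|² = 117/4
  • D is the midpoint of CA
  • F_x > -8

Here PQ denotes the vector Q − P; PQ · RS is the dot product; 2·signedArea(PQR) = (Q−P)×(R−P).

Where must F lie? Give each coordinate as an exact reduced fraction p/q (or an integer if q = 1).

F = (-15/2, 0)

1. F_x = -15/2  [line -1/5·x + 8/5·y + -3/2 = 0 ∩ |FC|² = 117/4]
2. F_y = 0  [line -1/5·x + 8/5·y + -3/2 = 0 ∩ |FC|² = 117/4]
   → F = (-15/2, 0)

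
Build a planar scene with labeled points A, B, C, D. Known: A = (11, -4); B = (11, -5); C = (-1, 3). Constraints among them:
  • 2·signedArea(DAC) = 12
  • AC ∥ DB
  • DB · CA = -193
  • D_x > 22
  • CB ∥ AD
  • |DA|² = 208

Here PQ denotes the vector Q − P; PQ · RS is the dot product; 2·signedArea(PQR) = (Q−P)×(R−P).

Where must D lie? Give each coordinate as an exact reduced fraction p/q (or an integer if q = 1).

D = (23, -12)

1. D_x = 23  [AC ∥ DB ∩ CB ∥ AD]
2. D_y = -12  [AC ∥ DB ∩ CB ∥ AD]
   → D = (23, -12)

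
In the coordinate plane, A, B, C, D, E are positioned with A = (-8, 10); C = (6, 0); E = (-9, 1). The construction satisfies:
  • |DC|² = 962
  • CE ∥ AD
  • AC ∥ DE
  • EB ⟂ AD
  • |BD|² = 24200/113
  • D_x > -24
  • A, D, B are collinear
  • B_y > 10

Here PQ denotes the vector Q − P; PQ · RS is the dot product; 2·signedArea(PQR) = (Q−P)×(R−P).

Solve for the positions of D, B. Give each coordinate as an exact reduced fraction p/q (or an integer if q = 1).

B = (-949/113, 1133/113)
D = (-23, 11)

1. D_x = -23  [AC ∥ DE ∩ CE ∥ AD]
2. D_y = 11  [AC ∥ DE ∩ CE ∥ AD]
   → D = (-23, 11)
3. B_x = -949/113  [A, D, B are collinear ∩ EB ⟂ AD]
4. B_y = 1133/113  [A, D, B are collinear ∩ EB ⟂ AD]
   → B = (-949/113, 1133/113)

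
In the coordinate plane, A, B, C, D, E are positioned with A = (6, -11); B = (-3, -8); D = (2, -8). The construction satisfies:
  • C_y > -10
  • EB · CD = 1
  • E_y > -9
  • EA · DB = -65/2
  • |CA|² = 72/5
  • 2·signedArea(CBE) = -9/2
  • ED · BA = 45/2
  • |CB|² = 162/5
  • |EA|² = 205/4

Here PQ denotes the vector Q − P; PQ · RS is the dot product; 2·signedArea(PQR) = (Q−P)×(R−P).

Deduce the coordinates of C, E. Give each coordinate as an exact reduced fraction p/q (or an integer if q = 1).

C = (12/5, -49/5)
E = (-1/2, -8)

1. E_x = -1/2  [EA · DB = -65/2 ∩ ED · BA = 45/2]
2. E_y = -8  [EA · DB = -65/2 ∩ ED · BA = 45/2]
   → E = (-1/2, -8)
3. C_x = 12/5  [2·signedArea(CBE) = -9/2 ∩ EB · CD = 1]
4. C_y = -49/5  [2·signedArea(CBE) = -9/2 ∩ EB · CD = 1]
   → C = (12/5, -49/5)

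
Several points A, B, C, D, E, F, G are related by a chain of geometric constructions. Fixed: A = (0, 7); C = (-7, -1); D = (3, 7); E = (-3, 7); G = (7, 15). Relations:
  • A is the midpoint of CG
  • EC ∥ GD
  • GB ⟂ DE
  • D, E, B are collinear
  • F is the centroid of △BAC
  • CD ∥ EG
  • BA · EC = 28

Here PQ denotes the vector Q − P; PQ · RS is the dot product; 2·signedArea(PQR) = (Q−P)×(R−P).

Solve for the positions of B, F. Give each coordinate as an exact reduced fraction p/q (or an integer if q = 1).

1. B_x = 7  [D, E, B are collinear ∩ GB ⟂ DE]
2. B_y = 7  [D, E, B are collinear ∩ GB ⟂ DE]
   → B = (7, 7)
3. F_x = 0  [F is the centroid of △BAC]
4. F_y = 13/3  [F is the centroid of △BAC]
   → F = (0, 13/3)

B = (7, 7)
F = (0, 13/3)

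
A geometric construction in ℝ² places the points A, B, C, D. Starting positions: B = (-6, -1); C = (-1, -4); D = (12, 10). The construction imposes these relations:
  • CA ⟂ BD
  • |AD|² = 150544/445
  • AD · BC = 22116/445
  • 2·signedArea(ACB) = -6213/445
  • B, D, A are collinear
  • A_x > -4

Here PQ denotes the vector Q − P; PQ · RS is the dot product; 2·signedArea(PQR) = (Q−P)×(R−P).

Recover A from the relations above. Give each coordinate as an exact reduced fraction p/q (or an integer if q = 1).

A = (-1644/445, 182/445)

1. A_x = -1644/445  [B, D, A are collinear ∩ CA ⟂ BD]
2. A_y = 182/445  [B, D, A are collinear ∩ CA ⟂ BD]
   → A = (-1644/445, 182/445)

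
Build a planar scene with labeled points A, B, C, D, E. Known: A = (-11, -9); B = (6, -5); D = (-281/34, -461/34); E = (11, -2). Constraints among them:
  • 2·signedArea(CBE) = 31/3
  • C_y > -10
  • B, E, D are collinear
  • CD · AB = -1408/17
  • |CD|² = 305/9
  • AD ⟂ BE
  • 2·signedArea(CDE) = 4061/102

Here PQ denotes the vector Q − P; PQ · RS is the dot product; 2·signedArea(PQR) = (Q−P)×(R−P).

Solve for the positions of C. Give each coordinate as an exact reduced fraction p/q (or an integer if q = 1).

1. C_x = -451/102  [2·signedArea(CBE) = 31/3 ∩ CD · AB = -1408/17]
2. C_y = -937/102  [2·signedArea(CBE) = 31/3 ∩ CD · AB = -1408/17]
   → C = (-451/102, -937/102)

C = (-451/102, -937/102)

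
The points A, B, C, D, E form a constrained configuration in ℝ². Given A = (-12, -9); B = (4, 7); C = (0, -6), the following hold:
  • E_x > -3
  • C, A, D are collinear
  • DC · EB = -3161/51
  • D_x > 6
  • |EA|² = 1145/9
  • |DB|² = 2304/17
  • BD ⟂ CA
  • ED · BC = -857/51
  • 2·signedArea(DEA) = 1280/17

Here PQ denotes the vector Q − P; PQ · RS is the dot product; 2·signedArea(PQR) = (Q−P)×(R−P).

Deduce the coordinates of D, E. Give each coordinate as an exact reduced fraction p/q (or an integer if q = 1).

1. D_x = 116/17  [C, A, D are collinear ∩ BD ⟂ CA]
2. D_y = -73/17  [C, A, D are collinear ∩ BD ⟂ CA]
   → D = (116/17, -73/17)
3. E_x = -8/3  [ED · BC = -857/51 ∩ 2·signedArea(DEA) = 1280/17]
4. E_y = -8/3  [ED · BC = -857/51 ∩ 2·signedArea(DEA) = 1280/17]
   → E = (-8/3, -8/3)

D = (116/17, -73/17)
E = (-8/3, -8/3)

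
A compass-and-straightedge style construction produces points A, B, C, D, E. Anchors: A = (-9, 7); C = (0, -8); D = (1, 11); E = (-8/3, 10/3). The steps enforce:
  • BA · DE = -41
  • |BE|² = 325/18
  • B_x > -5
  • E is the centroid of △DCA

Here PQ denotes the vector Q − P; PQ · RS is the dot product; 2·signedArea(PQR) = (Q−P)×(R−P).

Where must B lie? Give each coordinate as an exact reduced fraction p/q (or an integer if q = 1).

B = (-9/2, -1/2)

1. B_x = -9/2  [line 11/3·x + 23/3·y + 61/3 = 0 ∩ |BE|² = 325/18]
2. B_y = -1/2  [line 11/3·x + 23/3·y + 61/3 = 0 ∩ |BE|² = 325/18]
   → B = (-9/2, -1/2)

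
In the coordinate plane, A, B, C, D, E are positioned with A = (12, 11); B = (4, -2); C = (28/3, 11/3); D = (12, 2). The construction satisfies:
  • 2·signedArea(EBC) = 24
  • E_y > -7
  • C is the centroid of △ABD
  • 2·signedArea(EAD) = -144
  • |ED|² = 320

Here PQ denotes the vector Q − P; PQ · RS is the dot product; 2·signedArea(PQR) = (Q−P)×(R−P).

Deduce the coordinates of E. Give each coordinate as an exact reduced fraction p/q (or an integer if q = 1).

1. E_x = -4  [2·signedArea(EBC) = 24 ∩ 2·signedArea(EAD) = -144]
2. E_y = -6  [2·signedArea(EBC) = 24 ∩ 2·signedArea(EAD) = -144]
   → E = (-4, -6)

E = (-4, -6)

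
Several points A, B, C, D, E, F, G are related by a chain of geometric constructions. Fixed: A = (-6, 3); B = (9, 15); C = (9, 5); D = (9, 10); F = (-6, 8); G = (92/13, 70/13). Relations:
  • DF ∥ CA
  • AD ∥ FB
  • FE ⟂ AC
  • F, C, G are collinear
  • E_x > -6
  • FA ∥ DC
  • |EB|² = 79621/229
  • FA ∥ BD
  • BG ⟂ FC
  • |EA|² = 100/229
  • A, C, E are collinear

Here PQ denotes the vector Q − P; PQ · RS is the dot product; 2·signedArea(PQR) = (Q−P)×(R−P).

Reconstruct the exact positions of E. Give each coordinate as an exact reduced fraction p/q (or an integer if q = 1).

1. E_x = -1224/229  [A, C, E are collinear ∩ FE ⟂ AC]
2. E_y = 707/229  [A, C, E are collinear ∩ FE ⟂ AC]
   → E = (-1224/229, 707/229)

E = (-1224/229, 707/229)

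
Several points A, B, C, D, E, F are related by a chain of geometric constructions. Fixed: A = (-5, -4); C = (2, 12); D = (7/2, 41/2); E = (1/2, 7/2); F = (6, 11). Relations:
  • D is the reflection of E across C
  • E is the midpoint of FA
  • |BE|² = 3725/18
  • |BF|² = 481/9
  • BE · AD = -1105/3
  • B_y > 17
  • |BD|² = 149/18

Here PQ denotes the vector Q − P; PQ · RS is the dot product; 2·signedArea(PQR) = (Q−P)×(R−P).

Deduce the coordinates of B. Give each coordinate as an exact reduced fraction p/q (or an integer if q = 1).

1. B_x = 3  [line -17/2·x + -49/2·y + 1375/3 = 0 ∩ |BE|² = 3725/18]
2. B_y = 53/3  [line -17/2·x + -49/2·y + 1375/3 = 0 ∩ |BE|² = 3725/18]
   → B = (3, 53/3)

B = (3, 53/3)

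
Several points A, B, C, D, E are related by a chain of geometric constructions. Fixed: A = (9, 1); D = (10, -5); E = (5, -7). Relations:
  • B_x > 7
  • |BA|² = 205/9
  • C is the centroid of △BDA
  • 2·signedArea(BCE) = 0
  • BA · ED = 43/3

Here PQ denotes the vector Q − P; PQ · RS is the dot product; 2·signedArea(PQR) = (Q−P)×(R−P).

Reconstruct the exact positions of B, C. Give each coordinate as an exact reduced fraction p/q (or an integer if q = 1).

B = (8, -11/3)
C = (9, -23/9)

1. B_x = 8  [line -5·x + -2·y + 98/3 = 0 ∩ |BA|² = 205/9]
2. B_y = -11/3  [line -5·x + -2·y + 98/3 = 0 ∩ |BA|² = 205/9]
   → B = (8, -11/3)
3. C_x = 9  [2·signedArea(BCE) = 0 ∩ C is the centroid of △BDA]
4. C_y = -23/9  [2·signedArea(BCE) = 0 ∩ C is the centroid of △BDA]
   → C = (9, -23/9)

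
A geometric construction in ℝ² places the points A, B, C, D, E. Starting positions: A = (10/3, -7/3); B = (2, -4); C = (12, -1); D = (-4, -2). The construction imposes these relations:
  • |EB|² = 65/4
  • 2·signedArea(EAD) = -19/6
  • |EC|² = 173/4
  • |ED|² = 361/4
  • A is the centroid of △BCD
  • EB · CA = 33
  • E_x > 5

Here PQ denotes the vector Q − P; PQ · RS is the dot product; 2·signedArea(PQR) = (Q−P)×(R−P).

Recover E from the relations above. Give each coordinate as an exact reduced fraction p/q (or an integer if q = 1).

E = (11/2, -2)

1. E_x = 11/2  [EB · CA = 33 ∩ 2·signedArea(EAD) = -19/6]
2. E_y = -2  [EB · CA = 33 ∩ 2·signedArea(EAD) = -19/6]
   → E = (11/2, -2)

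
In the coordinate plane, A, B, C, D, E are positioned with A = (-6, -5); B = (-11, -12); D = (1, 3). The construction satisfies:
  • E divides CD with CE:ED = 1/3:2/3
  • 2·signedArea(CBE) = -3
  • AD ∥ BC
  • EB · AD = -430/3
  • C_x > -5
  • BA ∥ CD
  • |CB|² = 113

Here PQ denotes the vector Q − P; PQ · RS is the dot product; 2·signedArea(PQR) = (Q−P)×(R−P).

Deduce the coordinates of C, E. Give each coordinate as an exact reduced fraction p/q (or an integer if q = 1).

1. C_x = -4  [BA ∥ CD ∩ AD ∥ BC]
2. C_y = -4  [BA ∥ CD ∩ AD ∥ BC]
   → C = (-4, -4)
3. E_x = -7/3  [E divides CD with CE:ED = 1/3:2/3]
4. E_y = -5/3  [E divides CD with CE:ED = 1/3:2/3]
   → E = (-7/3, -5/3)

C = (-4, -4)
E = (-7/3, -5/3)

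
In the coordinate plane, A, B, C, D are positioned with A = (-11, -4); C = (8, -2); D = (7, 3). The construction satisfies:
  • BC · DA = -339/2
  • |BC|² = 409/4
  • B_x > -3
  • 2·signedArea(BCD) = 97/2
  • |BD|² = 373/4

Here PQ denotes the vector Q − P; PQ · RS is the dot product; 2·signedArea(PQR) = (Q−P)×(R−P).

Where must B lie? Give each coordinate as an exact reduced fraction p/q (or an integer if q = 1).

1. B_x = -2  [2·signedArea(BCD) = 97/2 ∩ BC · DA = -339/2]
2. B_y = -1/2  [2·signedArea(BCD) = 97/2 ∩ BC · DA = -339/2]
   → B = (-2, -1/2)

B = (-2, -1/2)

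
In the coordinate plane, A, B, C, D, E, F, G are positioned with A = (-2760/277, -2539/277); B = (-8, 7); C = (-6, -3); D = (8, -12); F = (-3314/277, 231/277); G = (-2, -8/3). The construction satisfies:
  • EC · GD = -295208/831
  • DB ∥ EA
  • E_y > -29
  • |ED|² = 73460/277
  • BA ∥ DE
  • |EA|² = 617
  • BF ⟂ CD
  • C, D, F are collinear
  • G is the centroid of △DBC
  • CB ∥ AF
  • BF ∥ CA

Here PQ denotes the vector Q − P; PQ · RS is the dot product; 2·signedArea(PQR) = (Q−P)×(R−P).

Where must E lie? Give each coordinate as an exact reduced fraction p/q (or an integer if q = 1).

1. E_x = 1672/277  [DB ∥ EA ∩ BA ∥ DE]
2. E_y = -7802/277  [DB ∥ EA ∩ BA ∥ DE]
   → E = (1672/277, -7802/277)

E = (1672/277, -7802/277)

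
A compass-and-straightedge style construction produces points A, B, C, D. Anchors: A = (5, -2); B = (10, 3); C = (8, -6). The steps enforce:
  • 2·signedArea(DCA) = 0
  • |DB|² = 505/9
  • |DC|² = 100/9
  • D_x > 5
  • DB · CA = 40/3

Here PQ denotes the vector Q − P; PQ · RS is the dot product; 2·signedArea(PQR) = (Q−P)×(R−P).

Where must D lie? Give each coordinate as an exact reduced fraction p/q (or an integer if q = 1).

1. D_x = 6  [2·signedArea(DCA) = 0 ∩ DB · CA = 40/3]
2. D_y = -10/3  [2·signedArea(DCA) = 0 ∩ DB · CA = 40/3]
   → D = (6, -10/3)

D = (6, -10/3)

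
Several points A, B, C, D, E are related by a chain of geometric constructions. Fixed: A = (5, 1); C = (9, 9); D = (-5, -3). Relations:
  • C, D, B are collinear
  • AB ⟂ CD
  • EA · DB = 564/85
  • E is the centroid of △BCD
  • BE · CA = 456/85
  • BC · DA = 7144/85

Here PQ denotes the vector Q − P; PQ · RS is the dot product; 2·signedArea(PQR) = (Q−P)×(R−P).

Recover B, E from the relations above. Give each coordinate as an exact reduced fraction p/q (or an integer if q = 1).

1. B_x = 233/85  [C, D, B are collinear ∩ AB ⟂ CD]
2. B_y = 309/85  [C, D, B are collinear ∩ AB ⟂ CD]
   → B = (233/85, 309/85)
3. E_x = 191/85  [E is the centroid of △BCD]
4. E_y = 273/85  [E is the centroid of △BCD]
   → E = (191/85, 273/85)

B = (233/85, 309/85)
E = (191/85, 273/85)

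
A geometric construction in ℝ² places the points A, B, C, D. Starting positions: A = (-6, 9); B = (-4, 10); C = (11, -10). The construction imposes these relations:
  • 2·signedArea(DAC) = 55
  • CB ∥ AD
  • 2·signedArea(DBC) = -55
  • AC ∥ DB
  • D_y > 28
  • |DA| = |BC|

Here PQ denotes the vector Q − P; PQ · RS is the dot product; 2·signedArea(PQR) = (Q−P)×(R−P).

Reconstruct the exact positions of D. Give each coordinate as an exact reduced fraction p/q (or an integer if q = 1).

D = (-21, 29)

1. D_x = -21  [AC ∥ DB ∩ CB ∥ AD]
2. D_y = 29  [AC ∥ DB ∩ CB ∥ AD]
   → D = (-21, 29)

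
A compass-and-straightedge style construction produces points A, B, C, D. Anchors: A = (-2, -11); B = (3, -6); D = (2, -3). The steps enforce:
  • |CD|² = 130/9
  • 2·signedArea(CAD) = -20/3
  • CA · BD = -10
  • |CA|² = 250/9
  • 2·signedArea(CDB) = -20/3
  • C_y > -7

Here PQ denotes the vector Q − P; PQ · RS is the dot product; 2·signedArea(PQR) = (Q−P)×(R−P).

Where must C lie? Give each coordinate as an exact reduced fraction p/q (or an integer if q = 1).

C = (1, -20/3)

1. C_x = 1  [2·signedArea(CAD) = -20/3 ∩ 2·signedArea(CDB) = -20/3]
2. C_y = -20/3  [2·signedArea(CAD) = -20/3 ∩ 2·signedArea(CDB) = -20/3]
   → C = (1, -20/3)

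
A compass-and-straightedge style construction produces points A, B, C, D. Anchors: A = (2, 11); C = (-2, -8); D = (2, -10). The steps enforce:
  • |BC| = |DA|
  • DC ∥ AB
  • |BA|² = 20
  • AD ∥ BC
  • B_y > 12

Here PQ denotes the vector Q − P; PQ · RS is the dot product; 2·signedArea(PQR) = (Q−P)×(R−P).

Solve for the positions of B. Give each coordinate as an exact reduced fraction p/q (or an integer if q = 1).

1. B_x = -2  [AD ∥ BC ∩ DC ∥ AB]
2. B_y = 13  [AD ∥ BC ∩ DC ∥ AB]
   → B = (-2, 13)

B = (-2, 13)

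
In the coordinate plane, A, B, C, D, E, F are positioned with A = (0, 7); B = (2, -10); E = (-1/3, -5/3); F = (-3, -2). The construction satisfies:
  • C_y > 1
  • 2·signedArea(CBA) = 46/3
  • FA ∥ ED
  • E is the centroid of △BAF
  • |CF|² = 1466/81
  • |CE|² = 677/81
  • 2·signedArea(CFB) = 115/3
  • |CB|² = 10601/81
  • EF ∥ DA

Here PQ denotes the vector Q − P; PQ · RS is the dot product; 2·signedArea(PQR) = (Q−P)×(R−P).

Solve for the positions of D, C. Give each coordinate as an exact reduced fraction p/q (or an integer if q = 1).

1. D_x = 8/3  [EF ∥ DA ∩ FA ∥ ED]
2. D_y = 22/3  [EF ∥ DA ∩ FA ∥ ED]
   → D = (8/3, 22/3)
3. C_x = -2/9  [2·signedArea(CFB) = 115/3 ∩ 2·signedArea(CBA) = 46/3]
4. C_y = 11/9  [2·signedArea(CFB) = 115/3 ∩ 2·signedArea(CBA) = 46/3]
   → C = (-2/9, 11/9)

C = (-2/9, 11/9)
D = (8/3, 22/3)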